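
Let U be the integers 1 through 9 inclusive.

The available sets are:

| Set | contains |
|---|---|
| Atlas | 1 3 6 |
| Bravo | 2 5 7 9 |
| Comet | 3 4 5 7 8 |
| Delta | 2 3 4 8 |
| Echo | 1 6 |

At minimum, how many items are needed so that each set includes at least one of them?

3

Take H = {1, 4, 7}. Each listed set contains at least one of these, so H is a hitting set of size 3.
No choice of 2 items meets every set, so 3 is the minimum.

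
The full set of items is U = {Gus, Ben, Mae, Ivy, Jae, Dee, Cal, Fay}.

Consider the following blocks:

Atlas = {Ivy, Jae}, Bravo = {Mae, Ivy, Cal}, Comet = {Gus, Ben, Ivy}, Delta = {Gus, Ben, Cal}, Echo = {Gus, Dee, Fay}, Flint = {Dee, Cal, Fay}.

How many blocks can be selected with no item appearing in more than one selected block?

2

Comet, Flint are pairwise disjoint (Comet={Gus,Ben,Ivy}; Flint={Dee,Cal,Fay}).
Every remaining block overlaps one of these, and no 3 of the listed blocks are pairwise disjoint, so 2 is the maximum.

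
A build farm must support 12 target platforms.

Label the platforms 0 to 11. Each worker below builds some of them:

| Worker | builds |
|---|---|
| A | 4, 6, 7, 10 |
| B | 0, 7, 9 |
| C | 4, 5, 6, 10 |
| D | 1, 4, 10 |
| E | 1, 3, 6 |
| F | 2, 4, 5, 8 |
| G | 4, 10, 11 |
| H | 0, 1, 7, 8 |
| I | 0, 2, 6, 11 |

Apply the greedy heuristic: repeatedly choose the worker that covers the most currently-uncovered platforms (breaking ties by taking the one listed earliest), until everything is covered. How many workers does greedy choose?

5

Greedy: pick A (covers 4 new) → pick F (covers 3 new) → pick B (covers 2 new) → pick E (covers 2 new) → pick G (covers 1 new). Total picks: 5.
(The true minimum cover uses only 4 workers, so greedy is not optimal here.)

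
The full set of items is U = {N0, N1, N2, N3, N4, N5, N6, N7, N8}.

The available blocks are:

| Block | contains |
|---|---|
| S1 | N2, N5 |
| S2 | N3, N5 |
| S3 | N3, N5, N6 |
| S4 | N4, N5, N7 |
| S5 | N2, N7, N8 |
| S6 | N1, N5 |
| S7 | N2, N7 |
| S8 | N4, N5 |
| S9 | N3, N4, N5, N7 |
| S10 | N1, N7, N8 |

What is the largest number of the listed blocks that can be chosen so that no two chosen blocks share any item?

2

S6, S7 are pairwise disjoint (S6={N1,N5}; S7={N2,N7}).
Every remaining block overlaps one of these, and no 3 of the listed blocks are pairwise disjoint, so 2 is the maximum.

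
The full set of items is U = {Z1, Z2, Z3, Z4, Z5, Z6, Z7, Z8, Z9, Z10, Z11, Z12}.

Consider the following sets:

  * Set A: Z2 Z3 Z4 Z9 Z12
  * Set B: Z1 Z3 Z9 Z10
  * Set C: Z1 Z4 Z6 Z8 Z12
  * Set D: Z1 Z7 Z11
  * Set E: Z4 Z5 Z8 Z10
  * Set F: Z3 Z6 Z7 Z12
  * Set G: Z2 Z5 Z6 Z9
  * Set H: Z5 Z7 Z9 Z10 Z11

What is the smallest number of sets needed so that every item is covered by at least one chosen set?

A, C, and H cover everything between them: the union {Z1, Z2, Z3, Z4, Z5, Z6, Z7, Z8, Z9, Z10, Z11, Z12} is all of U.
Each set has at most 5 items, and 2·5 = 10 < 12 — so at least 3 sets are needed, and 3 is optimal.

3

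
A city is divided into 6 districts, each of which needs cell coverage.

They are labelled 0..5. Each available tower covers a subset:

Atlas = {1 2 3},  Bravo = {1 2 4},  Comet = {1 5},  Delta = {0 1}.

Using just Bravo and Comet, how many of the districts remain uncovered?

2

Union of Bravo, Comet = {1, 2, 4, 5}.
Not covered: 0, 3 — 2 districts.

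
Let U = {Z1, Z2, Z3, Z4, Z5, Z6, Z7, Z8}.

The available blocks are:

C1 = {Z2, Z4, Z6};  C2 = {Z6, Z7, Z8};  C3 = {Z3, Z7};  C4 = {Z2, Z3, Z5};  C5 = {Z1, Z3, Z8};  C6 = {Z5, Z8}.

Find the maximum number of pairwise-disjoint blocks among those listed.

C1, C3, C6 are pairwise disjoint (C1={Z2,Z4,Z6}; C3={Z3,Z7}; C6={Z5,Z8}).
Every remaining block overlaps one of these, and no 4 of the listed blocks are pairwise disjoint, so 3 is the maximum.

3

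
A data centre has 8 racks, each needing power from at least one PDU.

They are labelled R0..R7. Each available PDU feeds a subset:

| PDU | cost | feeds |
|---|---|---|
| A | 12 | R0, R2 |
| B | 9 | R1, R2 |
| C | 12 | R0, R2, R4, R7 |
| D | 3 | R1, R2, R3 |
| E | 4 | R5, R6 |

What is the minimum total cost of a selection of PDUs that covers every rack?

19

C, D, E together cover every rack (C ∪ D ∪ E = {R0, R1, R2, R3, R4, R5, R6, R7}); total cost 12 + 3 + 4 = 19.
No covering selection has total cost below 19.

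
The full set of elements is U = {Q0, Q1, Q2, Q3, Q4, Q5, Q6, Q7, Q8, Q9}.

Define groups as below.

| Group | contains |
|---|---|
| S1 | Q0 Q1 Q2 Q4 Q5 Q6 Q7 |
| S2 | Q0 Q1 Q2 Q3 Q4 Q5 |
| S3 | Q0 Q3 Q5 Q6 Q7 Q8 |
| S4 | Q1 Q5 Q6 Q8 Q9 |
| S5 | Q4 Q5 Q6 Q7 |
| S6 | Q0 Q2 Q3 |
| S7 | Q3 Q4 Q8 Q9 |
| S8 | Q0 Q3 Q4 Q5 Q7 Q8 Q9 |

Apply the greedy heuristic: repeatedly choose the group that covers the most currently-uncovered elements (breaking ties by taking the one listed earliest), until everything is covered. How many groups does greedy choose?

2

Greedy: pick S1 (covers 7 new) → pick S7 (covers 3 new). Total picks: 2.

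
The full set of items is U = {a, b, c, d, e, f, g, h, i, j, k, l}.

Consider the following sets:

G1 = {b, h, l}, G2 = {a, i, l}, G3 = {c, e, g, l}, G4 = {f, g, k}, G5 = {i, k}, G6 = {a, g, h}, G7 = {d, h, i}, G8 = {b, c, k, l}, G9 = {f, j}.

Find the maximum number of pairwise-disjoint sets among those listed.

3

G6, G8, G9 are pairwise disjoint (G6={a,g,h}; G8={b,c,k,l}; G9={f,j}).
Every remaining set overlaps one of these, and no 4 of the listed sets are pairwise disjoint, so 3 is the maximum.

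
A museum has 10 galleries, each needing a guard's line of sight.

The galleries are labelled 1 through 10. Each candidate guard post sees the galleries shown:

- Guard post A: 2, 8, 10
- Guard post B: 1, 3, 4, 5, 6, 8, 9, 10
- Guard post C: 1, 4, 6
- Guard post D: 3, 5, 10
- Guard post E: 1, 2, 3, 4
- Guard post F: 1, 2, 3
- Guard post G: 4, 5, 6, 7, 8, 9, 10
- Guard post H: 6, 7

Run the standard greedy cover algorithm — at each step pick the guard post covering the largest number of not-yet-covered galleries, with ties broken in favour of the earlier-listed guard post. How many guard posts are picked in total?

Greedy: pick B (covers 8 new) → pick A (covers 1 new) → pick G (covers 1 new). Total picks: 3.
(The true minimum cover uses only 2 guard posts, so greedy is not optimal here.)

3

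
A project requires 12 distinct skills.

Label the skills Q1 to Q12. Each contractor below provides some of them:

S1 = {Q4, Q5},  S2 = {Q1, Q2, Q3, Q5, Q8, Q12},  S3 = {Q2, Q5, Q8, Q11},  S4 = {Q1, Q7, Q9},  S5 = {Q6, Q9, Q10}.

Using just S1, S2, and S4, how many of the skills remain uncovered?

3

Union of S1, S2, S4 = {Q1, Q2, Q3, Q4, Q5, Q7, Q8, Q9, Q12}.
Not covered: Q6, Q10, Q11 — 3 skills.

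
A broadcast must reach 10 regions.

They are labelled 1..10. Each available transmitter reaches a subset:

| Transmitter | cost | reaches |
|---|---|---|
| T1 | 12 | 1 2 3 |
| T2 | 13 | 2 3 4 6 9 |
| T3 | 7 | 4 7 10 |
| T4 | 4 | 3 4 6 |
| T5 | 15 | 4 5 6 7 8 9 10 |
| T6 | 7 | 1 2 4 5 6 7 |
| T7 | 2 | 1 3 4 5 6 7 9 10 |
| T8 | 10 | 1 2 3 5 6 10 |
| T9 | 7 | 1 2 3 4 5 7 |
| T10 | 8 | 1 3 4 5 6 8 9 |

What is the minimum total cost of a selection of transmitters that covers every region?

T7, T9, T10 together cover every region (T7 ∪ T9 ∪ T10 = {1, 2, 3, 4, 5, 6, 7, 8, 9, 10}); total cost 2 + 7 + 8 = 17.
No covering selection has total cost below 17.

17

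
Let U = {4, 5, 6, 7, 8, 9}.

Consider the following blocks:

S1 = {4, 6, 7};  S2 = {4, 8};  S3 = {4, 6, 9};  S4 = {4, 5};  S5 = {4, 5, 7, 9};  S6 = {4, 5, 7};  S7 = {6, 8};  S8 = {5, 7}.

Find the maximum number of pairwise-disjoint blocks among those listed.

S2, S8 are pairwise disjoint (S2={4,8}; S8={5,7}).
Every remaining block overlaps one of these, and no 3 of the listed blocks are pairwise disjoint, so 2 is the maximum.

2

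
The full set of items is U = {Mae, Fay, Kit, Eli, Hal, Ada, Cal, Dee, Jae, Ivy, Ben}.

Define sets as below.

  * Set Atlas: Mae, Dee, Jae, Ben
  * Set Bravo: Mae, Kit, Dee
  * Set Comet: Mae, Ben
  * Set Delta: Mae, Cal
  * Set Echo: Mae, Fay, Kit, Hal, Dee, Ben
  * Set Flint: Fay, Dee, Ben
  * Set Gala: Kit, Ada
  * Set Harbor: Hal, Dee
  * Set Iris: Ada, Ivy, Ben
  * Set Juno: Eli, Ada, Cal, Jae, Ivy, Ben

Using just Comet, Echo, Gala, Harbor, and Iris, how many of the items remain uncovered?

3

Union of Comet, Echo, Gala, Harbor, Iris = {Mae, Fay, Kit, Hal, Ada, Dee, Ivy, Ben}.
Not covered: Eli, Cal, Jae — 3 items.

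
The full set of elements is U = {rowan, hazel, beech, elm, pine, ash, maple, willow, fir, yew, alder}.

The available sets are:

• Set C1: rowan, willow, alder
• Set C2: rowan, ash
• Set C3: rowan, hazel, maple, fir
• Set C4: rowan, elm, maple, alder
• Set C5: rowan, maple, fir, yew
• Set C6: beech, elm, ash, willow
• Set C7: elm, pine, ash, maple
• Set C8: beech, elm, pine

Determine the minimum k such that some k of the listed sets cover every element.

C3 and C4 and C5 and C6 and C7 together: C3 ∪ C4 ∪ C5 ∪ C6 ∪ C7 = {rowan, hazel, beech, elm, pine, ash, maple, willow, fir, yew, alder} — every element is covered.
No 4 of the 8 sets cover everything (all 70 combinations miss at least one element), so 5 is optimal.

5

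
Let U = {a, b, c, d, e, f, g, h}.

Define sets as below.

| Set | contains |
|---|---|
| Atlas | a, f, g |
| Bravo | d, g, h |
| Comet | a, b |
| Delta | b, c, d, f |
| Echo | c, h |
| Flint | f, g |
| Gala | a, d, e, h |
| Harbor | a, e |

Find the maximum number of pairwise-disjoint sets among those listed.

Echo, Flint, Harbor are pairwise disjoint (Echo={c,h}; Flint={f,g}; Harbor={a,e}).
Every remaining set overlaps one of these, and no 4 of the listed sets are pairwise disjoint, so 3 is the maximum.

3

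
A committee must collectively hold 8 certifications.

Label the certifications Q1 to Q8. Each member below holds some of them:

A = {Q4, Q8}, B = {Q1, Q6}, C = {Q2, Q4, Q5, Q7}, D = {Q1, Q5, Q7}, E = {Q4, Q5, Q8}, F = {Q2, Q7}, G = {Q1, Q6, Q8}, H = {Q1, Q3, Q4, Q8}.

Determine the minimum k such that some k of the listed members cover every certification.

Take {B, C, H}. Their union is {Q1, Q2, Q3, Q4, Q5, Q6, Q7, Q8}, which is all 8 certifications.
Only H contains Q3, so H is forced; the remaining 4 certifications need at least 2 more members (each remaining member adds at most 3) — so at least 3 members are needed, and 3 is optimal.

3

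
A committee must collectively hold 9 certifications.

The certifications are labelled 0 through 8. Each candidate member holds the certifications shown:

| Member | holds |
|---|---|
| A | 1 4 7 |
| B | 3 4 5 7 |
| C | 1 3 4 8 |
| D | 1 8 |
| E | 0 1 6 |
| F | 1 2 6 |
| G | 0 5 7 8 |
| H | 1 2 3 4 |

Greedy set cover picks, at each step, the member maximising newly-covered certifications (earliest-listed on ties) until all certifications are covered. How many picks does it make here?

Greedy: pick B (covers 4 new) → pick E (covers 3 new) → pick C (covers 1 new) → pick F (covers 1 new). Total picks: 4.
(The true minimum cover uses only 3 members, so greedy is not optimal here.)

4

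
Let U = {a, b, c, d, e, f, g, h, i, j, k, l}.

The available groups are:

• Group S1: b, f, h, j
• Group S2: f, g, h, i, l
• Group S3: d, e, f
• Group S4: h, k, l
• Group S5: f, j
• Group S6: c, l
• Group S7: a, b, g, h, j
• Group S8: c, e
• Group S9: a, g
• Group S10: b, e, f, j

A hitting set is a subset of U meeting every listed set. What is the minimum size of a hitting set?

The 4 items {e, g, j, l} hit every group.
The groups S4, S5, S8, S9 are pairwise disjoint, so any hitting set needs a separate item for each — at least 4. Hence 4 is optimal.

4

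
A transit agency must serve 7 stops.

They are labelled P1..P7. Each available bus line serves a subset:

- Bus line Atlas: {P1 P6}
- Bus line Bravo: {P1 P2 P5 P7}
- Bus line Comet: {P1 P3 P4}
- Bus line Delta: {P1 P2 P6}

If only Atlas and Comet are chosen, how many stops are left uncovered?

Union of Atlas, Comet = {P1, P3, P4, P6}.
Not covered: P2, P5, P7 — 3 stops.

3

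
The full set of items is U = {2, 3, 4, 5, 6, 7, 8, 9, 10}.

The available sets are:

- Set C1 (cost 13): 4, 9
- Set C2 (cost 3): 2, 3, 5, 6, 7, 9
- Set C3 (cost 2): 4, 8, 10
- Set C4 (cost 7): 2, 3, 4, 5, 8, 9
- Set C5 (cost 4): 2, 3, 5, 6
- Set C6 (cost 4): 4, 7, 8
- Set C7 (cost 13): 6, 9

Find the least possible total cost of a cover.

5

C2, C3 together cover every item (C2 ∪ C3 = {2, 3, 4, 5, 6, 7, 8, 9, 10}); total cost 3 + 2 = 5.
No covering selection has total cost below 5.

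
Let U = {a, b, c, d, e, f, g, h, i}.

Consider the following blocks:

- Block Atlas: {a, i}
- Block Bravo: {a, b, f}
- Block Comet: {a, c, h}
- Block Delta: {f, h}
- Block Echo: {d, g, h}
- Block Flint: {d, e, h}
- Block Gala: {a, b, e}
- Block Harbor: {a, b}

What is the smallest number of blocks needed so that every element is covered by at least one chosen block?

5

Take {Atlas, Comet, Delta, Echo, Gala}. Their union is {a, b, c, d, e, f, g, h, i}, which is all 9 elements.
No 4 of the 8 blocks cover everything (all 70 combinations miss at least one element), so 5 is optimal.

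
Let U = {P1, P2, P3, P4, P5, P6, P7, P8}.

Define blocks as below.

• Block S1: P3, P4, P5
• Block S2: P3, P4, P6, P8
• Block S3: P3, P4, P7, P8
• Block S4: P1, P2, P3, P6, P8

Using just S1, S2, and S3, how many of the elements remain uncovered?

Union of S1, S2, S3 = {P3, P4, P5, P6, P7, P8}.
Not covered: P1, P2 — 2 elements.

2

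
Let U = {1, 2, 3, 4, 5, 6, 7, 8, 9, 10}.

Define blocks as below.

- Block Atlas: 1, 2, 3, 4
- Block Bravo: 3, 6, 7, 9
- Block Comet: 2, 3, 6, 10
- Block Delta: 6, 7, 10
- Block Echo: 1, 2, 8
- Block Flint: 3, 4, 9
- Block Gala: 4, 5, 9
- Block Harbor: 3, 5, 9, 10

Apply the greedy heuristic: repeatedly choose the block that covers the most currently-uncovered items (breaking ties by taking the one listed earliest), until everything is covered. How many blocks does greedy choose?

4

Greedy: pick Atlas (covers 4 new) → pick Bravo (covers 3 new) → pick Harbor (covers 2 new) → pick Echo (covers 1 new). Total picks: 4.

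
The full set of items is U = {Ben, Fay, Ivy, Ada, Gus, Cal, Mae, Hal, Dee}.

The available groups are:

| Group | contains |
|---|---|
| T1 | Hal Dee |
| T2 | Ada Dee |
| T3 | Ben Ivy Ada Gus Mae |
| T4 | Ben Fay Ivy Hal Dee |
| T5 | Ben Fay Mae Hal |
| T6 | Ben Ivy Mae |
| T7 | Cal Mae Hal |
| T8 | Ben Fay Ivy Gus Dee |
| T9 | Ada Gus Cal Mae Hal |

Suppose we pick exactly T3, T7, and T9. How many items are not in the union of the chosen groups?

Union of T3, T7, T9 = {Ben, Ivy, Ada, Gus, Cal, Mae, Hal}.
Not covered: Fay, Dee — 2 items.

2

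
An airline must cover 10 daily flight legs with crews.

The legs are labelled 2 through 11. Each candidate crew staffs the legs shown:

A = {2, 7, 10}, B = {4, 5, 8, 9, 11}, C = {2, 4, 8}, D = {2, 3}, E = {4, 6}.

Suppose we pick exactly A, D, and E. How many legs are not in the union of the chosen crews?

Union of A, D, E = {2, 3, 4, 6, 7, 10}.
Not covered: 5, 8, 9, 11 — 4 legs.

4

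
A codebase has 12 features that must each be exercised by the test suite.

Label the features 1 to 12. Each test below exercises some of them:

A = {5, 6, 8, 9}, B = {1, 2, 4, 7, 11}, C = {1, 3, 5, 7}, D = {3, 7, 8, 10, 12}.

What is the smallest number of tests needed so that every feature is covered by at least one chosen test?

3

Take {A, B, D}. Their union is {1, 2, 3, 4, 5, 6, 7, 8, 9, 10, 11, 12}, which is all 12 features.
Each test has at most 5 features, and 2·5 = 10 < 12 — so at least 3 tests are needed, and 3 is optimal.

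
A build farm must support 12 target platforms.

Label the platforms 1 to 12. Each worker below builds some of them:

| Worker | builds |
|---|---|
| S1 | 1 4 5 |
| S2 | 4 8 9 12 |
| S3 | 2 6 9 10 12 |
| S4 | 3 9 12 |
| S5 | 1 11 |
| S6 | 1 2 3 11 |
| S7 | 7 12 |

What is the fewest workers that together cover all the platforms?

5

Take {S1, S2, S3, S6, S7}. Their union is {1, 2, 3, 4, 5, 6, 7, 8, 9, 10, 11, 12}, which is all 12 platforms.
No 4 of the 7 workers cover everything (all 35 combinations miss at least one platform), so 5 is optimal.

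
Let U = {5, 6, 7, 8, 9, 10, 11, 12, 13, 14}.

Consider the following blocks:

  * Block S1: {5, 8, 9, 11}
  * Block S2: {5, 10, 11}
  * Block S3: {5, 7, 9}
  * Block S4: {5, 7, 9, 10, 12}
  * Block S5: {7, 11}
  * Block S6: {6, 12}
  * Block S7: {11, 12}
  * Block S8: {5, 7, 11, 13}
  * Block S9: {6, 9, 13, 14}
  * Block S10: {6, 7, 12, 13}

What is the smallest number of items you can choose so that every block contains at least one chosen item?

The 3 items {5, 6, 11} hit every block.
No choice of 2 items meets every block, so 3 is the minimum.

3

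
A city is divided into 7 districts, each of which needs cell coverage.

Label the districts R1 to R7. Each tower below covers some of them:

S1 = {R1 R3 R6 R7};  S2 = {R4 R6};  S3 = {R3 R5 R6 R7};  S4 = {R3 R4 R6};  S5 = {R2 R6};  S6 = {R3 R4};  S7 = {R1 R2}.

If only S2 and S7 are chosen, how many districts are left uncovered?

3

Union of S2, S7 = {R1, R2, R4, R6}.
Not covered: R3, R5, R7 — 3 districts.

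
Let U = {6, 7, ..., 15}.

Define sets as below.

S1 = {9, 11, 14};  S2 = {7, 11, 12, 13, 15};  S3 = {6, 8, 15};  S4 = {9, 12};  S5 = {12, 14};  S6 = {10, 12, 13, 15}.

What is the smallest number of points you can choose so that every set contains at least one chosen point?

The 3 points {8, 9, 12} hit every set.
No choice of 2 points meets every set, so 3 is the minimum.

3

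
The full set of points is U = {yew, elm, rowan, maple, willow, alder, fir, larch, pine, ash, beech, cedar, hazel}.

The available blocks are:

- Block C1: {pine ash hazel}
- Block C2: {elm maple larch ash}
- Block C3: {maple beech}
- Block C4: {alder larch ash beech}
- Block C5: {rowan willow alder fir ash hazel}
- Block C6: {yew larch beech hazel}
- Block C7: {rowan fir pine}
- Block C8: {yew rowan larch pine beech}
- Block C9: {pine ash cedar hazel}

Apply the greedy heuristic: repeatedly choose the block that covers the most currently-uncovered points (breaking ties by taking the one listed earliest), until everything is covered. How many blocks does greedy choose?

4

Greedy: pick C5 (covers 6 new) → pick C8 (covers 4 new) → pick C2 (covers 2 new) → pick C9 (covers 1 new). Total picks: 4.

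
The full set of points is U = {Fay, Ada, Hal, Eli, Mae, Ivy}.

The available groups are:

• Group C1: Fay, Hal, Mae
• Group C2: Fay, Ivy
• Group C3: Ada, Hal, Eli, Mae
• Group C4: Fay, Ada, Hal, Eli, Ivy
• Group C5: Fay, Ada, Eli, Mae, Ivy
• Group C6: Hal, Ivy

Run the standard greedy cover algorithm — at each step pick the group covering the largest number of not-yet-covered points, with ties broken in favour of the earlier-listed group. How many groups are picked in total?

2

Greedy: pick C4 (covers 5 new) → pick C1 (covers 1 new). Total picks: 2.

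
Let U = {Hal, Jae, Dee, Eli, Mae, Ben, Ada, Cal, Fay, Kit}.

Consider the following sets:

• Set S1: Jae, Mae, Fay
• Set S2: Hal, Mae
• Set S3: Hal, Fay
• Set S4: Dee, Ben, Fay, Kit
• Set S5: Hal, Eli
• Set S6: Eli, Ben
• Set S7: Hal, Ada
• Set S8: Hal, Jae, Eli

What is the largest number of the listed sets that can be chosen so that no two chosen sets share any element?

S1, S6, S7 are pairwise disjoint (S1={Jae,Mae,Fay}; S6={Eli,Ben}; S7={Hal,Ada}).
Every remaining set overlaps one of these, and no 4 of the listed sets are pairwise disjoint, so 3 is the maximum.

3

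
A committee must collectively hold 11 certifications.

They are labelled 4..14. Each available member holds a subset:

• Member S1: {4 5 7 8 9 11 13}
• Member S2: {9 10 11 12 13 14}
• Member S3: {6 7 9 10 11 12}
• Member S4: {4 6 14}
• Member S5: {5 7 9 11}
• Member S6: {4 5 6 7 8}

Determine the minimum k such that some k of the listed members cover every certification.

S2 and S6 together: S2 ∪ S6 = {4, 5, 6, 7, 8, 9, 10, 11, 12, 13, 14} — every certification is covered.
No single member has all 11 certifications (the largest, S1, has 7), so 2 is optimal.

2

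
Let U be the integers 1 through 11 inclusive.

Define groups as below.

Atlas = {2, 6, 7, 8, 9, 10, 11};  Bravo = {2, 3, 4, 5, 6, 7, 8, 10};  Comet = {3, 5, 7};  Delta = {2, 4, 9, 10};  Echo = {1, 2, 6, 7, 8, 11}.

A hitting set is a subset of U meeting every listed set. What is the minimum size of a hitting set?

2

Take H = {7, 10}. Each listed group contains at least one of these, so H is a hitting set of size 2.
The groups Comet, Delta are pairwise disjoint, so any hitting set needs a separate element for each — at least 2. Hence 2 is optimal.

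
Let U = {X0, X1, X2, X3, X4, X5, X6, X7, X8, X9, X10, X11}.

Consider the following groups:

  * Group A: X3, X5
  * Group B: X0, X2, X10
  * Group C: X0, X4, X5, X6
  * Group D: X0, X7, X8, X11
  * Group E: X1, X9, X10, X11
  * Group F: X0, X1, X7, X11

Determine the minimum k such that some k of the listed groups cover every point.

5

Take {A, B, C, D, E}. Their union is {X0, X1, X2, X3, X4, X5, X6, X7, X8, X9, X10, X11}, which is all 12 points.
No 4 of the 6 groups cover everything (all 15 combinations miss at least one point), so 5 is optimal.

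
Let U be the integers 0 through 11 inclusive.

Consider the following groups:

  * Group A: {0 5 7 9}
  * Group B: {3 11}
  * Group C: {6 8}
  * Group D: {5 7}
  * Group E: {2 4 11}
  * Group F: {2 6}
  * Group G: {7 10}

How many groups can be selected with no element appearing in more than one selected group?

C, E, G are pairwise disjoint (C={6,8}; E={2,4,11}; G={7,10}).
Every remaining group overlaps one of these, and no 4 of the listed groups are pairwise disjoint, so 3 is the maximum.

3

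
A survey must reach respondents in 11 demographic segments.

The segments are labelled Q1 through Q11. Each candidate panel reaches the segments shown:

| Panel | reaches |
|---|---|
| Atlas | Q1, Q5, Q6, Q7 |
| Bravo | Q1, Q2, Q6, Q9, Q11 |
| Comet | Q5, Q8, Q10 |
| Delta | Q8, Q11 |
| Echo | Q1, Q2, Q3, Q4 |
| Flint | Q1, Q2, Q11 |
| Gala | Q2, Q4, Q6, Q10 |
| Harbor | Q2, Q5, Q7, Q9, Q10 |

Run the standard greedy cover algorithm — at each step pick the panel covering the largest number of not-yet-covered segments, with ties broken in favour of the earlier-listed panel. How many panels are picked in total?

Greedy: pick Bravo (covers 5 new) → pick Comet (covers 3 new) → pick Echo (covers 2 new) → pick Atlas (covers 1 new). Total picks: 4.

4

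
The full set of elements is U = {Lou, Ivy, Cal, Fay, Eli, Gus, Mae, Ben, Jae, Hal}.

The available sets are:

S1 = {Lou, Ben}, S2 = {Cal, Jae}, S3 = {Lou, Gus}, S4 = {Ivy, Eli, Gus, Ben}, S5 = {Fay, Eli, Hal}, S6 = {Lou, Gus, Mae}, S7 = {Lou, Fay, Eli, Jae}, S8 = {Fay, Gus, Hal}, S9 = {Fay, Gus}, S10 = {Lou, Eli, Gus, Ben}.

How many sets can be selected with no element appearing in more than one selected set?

S2, S3, S5 are pairwise disjoint (S2={Cal,Jae}; S3={Lou,Gus}; S5={Fay,Eli,Hal}).
Every remaining set overlaps one of these, and no 4 of the listed sets are pairwise disjoint, so 3 is the maximum.

3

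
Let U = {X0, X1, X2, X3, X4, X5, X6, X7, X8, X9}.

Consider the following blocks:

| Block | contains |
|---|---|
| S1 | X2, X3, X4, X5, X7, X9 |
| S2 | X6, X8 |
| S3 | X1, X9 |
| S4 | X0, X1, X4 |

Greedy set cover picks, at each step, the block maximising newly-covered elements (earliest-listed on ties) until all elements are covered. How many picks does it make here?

3

Greedy: pick S1 (covers 6 new) → pick S2 (covers 2 new) → pick S4 (covers 2 new). Total picks: 3.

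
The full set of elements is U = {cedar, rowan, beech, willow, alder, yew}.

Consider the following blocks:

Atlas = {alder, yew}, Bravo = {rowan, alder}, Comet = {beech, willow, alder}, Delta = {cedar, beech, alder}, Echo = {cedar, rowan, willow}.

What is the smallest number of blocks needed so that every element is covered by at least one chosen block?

3

Atlas and Comet and Echo together: Atlas ∪ Comet ∪ Echo = {cedar, rowan, beech, willow, alder, yew} — every element is covered.
Only Atlas contains yew, so Atlas is forced; the remaining 4 elements need at least 2 more blocks (each remaining block adds at most 3) — so at least 3 blocks are needed, and 3 is optimal.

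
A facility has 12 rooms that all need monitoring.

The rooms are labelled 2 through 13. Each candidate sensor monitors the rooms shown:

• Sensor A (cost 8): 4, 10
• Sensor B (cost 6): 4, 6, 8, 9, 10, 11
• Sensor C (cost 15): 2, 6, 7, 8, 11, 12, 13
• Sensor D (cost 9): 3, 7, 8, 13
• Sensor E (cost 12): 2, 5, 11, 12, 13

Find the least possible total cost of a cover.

27

B, D, E together cover every room (B ∪ D ∪ E = {2, 3, 4, 5, 6, 7, 8, 9, 10, 11, 12, 13}); total cost 6 + 9 + 12 = 27.
No covering selection has total cost below 27.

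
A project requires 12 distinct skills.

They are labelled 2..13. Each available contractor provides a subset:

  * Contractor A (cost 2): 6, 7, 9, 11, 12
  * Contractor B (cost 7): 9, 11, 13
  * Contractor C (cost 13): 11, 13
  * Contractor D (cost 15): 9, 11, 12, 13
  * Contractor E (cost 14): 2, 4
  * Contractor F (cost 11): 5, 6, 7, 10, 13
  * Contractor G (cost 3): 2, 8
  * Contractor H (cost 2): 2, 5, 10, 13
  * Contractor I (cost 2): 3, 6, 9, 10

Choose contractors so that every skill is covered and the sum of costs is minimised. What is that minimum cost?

A, E, G, H, I together cover every skill (A ∪ E ∪ G ∪ H ∪ I = {2, 3, 4, 5, 6, 7, 8, 9, 10, 11, 12, 13}); total cost 2 + 14 + 3 + 2 + 2 = 23.
No covering selection has total cost below 23.

23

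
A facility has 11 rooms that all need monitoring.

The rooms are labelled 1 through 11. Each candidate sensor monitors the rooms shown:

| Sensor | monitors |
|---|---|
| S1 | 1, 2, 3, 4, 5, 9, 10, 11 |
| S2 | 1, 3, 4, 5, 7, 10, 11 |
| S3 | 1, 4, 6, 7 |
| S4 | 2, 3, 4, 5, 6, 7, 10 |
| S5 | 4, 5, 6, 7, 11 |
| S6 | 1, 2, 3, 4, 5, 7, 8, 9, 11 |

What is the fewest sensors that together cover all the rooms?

2

S4 and S6 together: S4 ∪ S6 = {1, 2, 3, 4, 5, 6, 7, 8, 9, 10, 11} — every room is covered.
No single sensor has all 11 rooms (the largest, S6, has 9), so 2 is optimal.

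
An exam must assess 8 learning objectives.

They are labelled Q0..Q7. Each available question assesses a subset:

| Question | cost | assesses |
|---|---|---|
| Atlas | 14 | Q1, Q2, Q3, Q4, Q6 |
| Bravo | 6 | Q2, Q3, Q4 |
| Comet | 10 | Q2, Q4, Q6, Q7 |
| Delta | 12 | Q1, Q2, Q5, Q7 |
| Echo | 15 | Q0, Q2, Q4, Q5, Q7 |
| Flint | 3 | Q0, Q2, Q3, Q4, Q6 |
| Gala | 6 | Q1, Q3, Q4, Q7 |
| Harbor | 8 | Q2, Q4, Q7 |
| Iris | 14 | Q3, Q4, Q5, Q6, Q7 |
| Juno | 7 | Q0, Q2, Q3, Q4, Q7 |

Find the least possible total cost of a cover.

Delta, Flint together cover every objective (Delta ∪ Flint = {Q0, Q1, Q2, Q3, Q4, Q5, Q6, Q7}); total cost 12 + 3 = 15.
The greedy pick Flint, Gala, Delta costs 21; no covering selection beats 15.

15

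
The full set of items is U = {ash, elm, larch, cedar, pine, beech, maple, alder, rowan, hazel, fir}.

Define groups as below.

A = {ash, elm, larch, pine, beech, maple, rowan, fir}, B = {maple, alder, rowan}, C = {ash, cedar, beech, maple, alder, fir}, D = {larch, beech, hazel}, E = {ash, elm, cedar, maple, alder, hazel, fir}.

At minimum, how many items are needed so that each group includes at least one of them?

2

Take H = {larch, maple}. Each listed group contains at least one of these, so H is a hitting set of size 2.
The groups B, D are pairwise disjoint, so any hitting set needs a separate item for each — at least 2. Hence 2 is optimal.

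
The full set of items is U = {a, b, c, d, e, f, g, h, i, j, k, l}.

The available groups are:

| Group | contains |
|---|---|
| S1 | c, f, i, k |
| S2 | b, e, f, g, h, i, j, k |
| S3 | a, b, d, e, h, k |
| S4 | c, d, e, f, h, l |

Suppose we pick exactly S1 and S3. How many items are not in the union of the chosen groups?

3

Union of S1, S3 = {a, b, c, d, e, f, h, i, k}.
Not covered: g, j, l — 3 items.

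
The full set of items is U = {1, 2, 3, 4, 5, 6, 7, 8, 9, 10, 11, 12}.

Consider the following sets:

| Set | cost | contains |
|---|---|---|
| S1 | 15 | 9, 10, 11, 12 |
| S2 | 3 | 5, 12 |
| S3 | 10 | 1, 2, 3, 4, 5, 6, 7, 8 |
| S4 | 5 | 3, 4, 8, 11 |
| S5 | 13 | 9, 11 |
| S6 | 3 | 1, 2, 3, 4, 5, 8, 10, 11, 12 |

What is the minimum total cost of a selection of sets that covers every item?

25

S1, S3 together cover every item (S1 ∪ S3 = {1, 2, 3, 4, 5, 6, 7, 8, 9, 10, 11, 12}); total cost 15 + 10 = 25.
The greedy pick S6, S3, S5 costs 26; no covering selection beats 25.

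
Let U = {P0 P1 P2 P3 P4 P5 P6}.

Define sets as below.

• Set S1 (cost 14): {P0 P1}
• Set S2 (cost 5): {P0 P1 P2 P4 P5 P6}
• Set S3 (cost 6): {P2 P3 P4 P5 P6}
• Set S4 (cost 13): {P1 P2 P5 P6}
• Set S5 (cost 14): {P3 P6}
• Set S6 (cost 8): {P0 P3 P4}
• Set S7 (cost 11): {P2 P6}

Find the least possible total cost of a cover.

11

S2, S3 together cover every item (S2 ∪ S3 = {P0, P1, P2, P3, P4, P5, P6}); total cost 5 + 6 = 11.
No covering selection has total cost below 11.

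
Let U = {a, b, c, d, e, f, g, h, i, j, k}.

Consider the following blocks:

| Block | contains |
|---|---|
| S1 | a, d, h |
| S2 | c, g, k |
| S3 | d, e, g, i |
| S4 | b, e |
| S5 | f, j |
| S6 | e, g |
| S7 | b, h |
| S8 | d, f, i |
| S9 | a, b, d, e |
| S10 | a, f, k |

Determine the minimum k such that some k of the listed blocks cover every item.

5

S1 and S2 and S4 and S5 and S8 together: S1 ∪ S2 ∪ S4 ∪ S5 ∪ S8 = {a, b, c, d, e, f, g, h, i, j, k} — every item is covered.
No 4 of the 10 blocks cover everything (all 210 combinations miss at least one item), so 5 is optimal.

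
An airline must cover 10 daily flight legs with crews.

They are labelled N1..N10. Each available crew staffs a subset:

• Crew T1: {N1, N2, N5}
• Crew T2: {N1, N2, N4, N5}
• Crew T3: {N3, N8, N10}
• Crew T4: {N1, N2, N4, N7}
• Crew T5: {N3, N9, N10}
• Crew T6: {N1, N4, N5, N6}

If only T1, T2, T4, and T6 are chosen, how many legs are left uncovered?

Union of T1, T2, T4, T6 = {N1, N2, N4, N5, N6, N7}.
Not covered: N3, N8, N9, N10 — 4 legs.

4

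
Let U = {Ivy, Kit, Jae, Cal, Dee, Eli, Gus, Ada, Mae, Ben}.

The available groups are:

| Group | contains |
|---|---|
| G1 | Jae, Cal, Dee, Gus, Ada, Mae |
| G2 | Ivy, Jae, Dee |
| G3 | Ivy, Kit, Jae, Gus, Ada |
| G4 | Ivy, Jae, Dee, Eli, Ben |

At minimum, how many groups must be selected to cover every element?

3

G1 and G3 and G4 together: G1 ∪ G3 ∪ G4 = {Ivy, Kit, Jae, Cal, Dee, Eli, Gus, Ada, Mae, Ben} — every element is covered.
Only G3 contains Kit, so G3 is forced; the remaining 5 elements need at least 2 more groups (each remaining group adds at most 3) — so at least 3 groups are needed, and 3 is optimal.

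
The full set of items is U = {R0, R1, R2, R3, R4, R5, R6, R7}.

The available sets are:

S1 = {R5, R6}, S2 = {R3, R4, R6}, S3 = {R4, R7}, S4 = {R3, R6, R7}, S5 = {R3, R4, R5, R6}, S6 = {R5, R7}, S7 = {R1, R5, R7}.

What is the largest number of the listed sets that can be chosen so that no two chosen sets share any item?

S2, S7 are pairwise disjoint (S2={R3,R4,R6}; S7={R1,R5,R7}).
Every remaining set overlaps one of these, and no 3 of the listed sets are pairwise disjoint, so 2 is the maximum.

2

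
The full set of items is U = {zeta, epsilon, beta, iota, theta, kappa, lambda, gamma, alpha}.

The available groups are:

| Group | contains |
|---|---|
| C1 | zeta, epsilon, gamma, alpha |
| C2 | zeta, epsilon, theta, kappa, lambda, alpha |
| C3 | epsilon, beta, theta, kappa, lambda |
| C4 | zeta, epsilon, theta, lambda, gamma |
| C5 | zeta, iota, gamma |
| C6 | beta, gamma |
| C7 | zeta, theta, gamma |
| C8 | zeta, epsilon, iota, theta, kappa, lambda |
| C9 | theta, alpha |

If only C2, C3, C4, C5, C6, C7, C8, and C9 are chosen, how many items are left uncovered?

Union of C2, C3, C4, C5, C6, C7, C8, C9 = {zeta, epsilon, beta, iota, theta, kappa, lambda, gamma, alpha} — that's every item, so 0 are uncovered.

0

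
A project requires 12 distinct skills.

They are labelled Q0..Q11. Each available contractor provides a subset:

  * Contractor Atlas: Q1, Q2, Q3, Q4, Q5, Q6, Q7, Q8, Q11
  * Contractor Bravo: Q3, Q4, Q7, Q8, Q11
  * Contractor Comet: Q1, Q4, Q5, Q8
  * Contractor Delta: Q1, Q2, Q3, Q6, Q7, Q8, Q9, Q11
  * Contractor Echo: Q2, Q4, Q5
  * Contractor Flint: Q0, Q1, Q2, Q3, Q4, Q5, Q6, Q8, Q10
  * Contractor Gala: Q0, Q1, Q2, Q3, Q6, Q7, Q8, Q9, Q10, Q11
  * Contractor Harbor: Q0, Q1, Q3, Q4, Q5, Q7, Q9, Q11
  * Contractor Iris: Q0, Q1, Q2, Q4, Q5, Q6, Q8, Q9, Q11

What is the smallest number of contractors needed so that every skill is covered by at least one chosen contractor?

2

Take {Flint, Gala}. Their union is {Q0, Q1, Q2, Q3, Q4, Q5, Q6, Q7, Q8, Q9, Q10, Q11}, which is all 12 skills.
No single contractor has all 12 skills (the largest, Gala, has 10), so 2 is optimal.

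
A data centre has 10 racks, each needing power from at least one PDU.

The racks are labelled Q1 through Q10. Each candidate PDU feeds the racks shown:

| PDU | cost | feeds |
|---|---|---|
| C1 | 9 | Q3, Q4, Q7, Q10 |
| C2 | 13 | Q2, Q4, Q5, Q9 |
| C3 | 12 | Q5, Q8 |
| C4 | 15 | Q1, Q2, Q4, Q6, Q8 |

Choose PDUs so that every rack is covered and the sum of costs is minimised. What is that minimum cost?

C1, C2, C4 together cover every rack (C1 ∪ C2 ∪ C4 = {Q1, Q2, Q3, Q4, Q5, Q6, Q7, Q8, Q9, Q10}); total cost 9 + 13 + 15 = 37.
No covering selection has total cost below 37.

37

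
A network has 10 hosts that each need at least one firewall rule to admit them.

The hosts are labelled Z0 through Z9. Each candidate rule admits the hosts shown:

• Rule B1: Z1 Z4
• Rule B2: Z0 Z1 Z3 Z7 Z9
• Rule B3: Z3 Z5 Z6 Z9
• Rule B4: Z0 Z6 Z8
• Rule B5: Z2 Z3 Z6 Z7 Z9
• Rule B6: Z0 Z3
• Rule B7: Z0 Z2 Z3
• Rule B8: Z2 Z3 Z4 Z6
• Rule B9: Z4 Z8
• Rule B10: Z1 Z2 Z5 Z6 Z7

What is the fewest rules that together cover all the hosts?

3

B2 and B9 and B10 together: B2 ∪ B9 ∪ B10 = {Z0, Z1, Z2, Z3, Z4, Z5, Z6, Z7, Z8, Z9} — every host is covered.
No 2 of the 10 rules cover everything (all 45 combinations miss at least one host), so 3 is optimal.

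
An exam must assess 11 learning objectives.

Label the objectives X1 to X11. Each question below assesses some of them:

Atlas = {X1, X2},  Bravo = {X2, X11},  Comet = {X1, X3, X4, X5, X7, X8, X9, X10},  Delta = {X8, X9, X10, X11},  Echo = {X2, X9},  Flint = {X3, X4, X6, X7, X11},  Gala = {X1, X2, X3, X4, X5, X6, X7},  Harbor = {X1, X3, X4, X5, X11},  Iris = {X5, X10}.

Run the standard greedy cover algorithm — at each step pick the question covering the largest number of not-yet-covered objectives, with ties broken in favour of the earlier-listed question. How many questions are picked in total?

Greedy: pick Comet (covers 8 new) → pick Bravo (covers 2 new) → pick Flint (covers 1 new). Total picks: 3.
(The true minimum cover uses only 2 questions, so greedy is not optimal here.)

3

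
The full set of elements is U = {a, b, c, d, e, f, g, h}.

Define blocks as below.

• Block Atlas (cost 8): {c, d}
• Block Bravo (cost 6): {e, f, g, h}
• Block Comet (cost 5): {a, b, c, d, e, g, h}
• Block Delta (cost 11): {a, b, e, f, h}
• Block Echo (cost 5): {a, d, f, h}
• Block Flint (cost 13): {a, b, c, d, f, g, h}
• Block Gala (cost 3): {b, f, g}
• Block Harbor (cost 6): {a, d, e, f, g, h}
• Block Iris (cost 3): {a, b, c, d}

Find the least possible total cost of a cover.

Comet, Gala together cover every element (Comet ∪ Gala = {a, b, c, d, e, f, g, h}); total cost 5 + 3 = 8.
No covering selection has total cost below 8.

8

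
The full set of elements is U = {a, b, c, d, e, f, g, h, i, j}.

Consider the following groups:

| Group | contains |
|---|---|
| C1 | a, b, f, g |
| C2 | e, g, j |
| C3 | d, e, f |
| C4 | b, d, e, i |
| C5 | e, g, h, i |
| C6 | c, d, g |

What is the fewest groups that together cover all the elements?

4

Take {C1, C2, C5, C6}. Their union is {a, b, c, d, e, f, g, h, i, j}, which is all 10 elements.
Only C6 contains c, so C6 is forced; the remaining 7 elements need at least 3 more groups (each remaining group adds at most 3) — so at least 4 groups are needed, and 4 is optimal.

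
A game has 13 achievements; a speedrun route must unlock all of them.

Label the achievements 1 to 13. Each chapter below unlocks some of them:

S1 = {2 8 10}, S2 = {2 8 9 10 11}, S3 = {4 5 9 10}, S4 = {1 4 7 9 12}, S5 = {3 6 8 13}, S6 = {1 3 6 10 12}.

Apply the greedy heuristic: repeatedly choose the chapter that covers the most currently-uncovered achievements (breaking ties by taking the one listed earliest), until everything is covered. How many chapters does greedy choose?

Greedy: pick S2 (covers 5 new) → pick S4 (covers 4 new) → pick S5 (covers 3 new) → pick S3 (covers 1 new). Total picks: 4.

4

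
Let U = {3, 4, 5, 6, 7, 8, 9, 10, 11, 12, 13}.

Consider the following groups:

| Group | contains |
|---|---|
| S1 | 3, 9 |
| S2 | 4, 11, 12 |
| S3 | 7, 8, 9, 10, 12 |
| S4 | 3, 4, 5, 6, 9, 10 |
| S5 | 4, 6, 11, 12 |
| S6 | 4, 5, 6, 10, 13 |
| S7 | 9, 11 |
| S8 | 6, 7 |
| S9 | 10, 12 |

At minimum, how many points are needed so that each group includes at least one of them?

3

The 3 points {6, 9, 12} hit every group.
The groups S1, S8, S9 are pairwise disjoint, so any hitting set needs a separate point for each — at least 3. Hence 3 is optimal.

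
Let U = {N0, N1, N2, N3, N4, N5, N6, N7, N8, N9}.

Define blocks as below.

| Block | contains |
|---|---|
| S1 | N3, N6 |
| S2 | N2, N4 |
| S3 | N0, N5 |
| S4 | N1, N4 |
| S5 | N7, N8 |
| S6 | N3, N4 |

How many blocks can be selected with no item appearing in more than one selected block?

S1, S3, S4, S5 are pairwise disjoint (S1={N3,N6}; S3={N0,N5}; S4={N1,N4}; S5={N7,N8}).
Every remaining block overlaps one of these, and no 5 of the listed blocks are pairwise disjoint, so 4 is the maximum.

4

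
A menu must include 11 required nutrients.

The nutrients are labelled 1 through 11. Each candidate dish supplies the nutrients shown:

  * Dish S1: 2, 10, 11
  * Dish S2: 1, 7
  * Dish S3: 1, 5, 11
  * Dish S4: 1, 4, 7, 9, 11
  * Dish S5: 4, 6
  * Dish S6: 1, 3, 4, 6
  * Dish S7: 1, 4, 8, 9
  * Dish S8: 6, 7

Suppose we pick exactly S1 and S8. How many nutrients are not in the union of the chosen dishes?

6

Union of S1, S8 = {2, 6, 7, 10, 11}.
Not covered: 1, 3, 4, 5, 8, 9 — 6 nutrients.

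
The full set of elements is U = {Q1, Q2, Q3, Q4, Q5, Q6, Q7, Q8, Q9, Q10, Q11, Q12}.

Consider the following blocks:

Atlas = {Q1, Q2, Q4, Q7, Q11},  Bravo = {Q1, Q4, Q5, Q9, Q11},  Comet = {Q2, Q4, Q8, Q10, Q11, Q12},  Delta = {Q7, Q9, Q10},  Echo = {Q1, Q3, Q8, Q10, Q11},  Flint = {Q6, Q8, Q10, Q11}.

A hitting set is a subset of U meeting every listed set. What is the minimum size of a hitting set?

2

H = {Q10, Q11} meets every block (each contains at least one member of H), and |H| = 2.
No single element lies in every block, so at least 2 are needed and 2 is optimal.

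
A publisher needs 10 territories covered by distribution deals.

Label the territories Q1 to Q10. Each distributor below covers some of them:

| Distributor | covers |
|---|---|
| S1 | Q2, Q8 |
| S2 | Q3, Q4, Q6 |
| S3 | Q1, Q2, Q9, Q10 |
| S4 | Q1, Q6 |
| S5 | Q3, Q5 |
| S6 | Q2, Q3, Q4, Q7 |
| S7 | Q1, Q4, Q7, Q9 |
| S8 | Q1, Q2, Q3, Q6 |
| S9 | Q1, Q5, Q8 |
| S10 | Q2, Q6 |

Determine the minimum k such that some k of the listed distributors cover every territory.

S3 and S4 and S6 and S9 together: S3 ∪ S4 ∪ S6 ∪ S9 = {Q1, Q2, Q3, Q4, Q5, Q6, Q7, Q8, Q9, Q10} — every territory is covered.
No 3 of the 10 distributors cover everything (all 120 combinations miss at least one territory), so 4 is optimal.

4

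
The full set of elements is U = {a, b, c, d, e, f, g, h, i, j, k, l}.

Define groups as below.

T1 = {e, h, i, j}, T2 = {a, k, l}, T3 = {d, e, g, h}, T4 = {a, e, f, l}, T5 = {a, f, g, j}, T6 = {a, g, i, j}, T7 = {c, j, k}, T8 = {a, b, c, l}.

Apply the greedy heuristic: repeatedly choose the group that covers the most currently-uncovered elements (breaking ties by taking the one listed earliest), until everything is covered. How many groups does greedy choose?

5

Greedy: pick T1 (covers 4 new) → pick T8 (covers 4 new) → pick T3 (covers 2 new) → pick T2 (covers 1 new) → pick T4 (covers 1 new). Total picks: 5.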